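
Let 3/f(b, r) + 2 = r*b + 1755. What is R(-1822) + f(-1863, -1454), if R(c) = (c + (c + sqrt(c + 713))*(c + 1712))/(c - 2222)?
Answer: -269155394879/5480742210 + 55*I*sqrt(1109)/2022 ≈ -49.109 + 0.90583*I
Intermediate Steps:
f(b, r) = 3/(1753 + b*r) (f(b, r) = 3/(-2 + (r*b + 1755)) = 3/(-2 + (b*r + 1755)) = 3/(-2 + (1755 + b*r)) = 3/(1753 + b*r))
R(c) = (c + (1712 + c)*(c + sqrt(713 + c)))/(-2222 + c) (R(c) = (c + (c + sqrt(713 + c))*(1712 + c))/(-2222 + c) = (c + (1712 + c)*(c + sqrt(713 + c)))/(-2222 + c))
R(-1822) + f(-1863, -1454) = ((-1822)**2 + 1712*sqrt(713 - 1822) + 1713*(-1822) - 1822*sqrt(713 - 1822))/(-2222 - 1822) + 3/(1753 - 1863*(-1454)) = (3319684 + 1712*sqrt(-1109) - 3121086 - 1822*I*sqrt(1109))/(-4044) + 3/(1753 + 2708802) = -(3319684 + 1712*(I*sqrt(1109)) - 3121086 - 1822*I*sqrt(1109))/4044 + 3/2710555 = -(3319684 + 1712*I*sqrt(1109) - 3121086 - 1822*I*sqrt(1109))/4044 + 3*(1/2710555) = -(198598 - 110*I*sqrt(1109))/4044 + 3/2710555 = (-99299/2022 + 55*I*sqrt(1109)/2022) + 3/2710555 = -269155394879/5480742210 + 55*I*sqrt(1109)/2022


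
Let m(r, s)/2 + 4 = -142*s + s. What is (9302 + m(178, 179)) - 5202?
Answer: -46386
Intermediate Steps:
m(r, s) = -8 - 282*s (m(r, s) = -8 + 2*(-142*s + s) = -8 + 2*(-141*s) = -8 - 282*s)
(9302 + m(178, 179)) - 5202 = (9302 + (-8 - 282*179)) - 5202 = (9302 + (-8 - 50478)) - 5202 = (9302 - 50486) - 5202 = -41184 - 5202 = -46386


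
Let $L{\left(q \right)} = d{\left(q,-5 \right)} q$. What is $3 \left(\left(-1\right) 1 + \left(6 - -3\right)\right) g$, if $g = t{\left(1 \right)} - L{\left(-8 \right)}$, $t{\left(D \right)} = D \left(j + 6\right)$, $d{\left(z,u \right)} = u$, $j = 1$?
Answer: $-792$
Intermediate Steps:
$t{\left(D \right)} = 7 D$ ($t{\left(D \right)} = D \left(1 + 6\right) = D 7 = 7 D$)
$L{\left(q \right)} = - 5 q$
$g = -33$ ($g = 7 \cdot 1 - \left(-5\right) \left(-8\right) = 7 - 40 = -33$)
$3 \left(\left(-1\right) 1 + \left(6 - -3\right)\right) g = 3 \left(\left(-1\right) 1 + \left(6 - -3\right)\right) \left(-33\right) = 3 \left(-1 + \left(6 + 3\right)\right) \left(-33\right) = 3 \left(-1 + 9\right) \left(-33\right) = 3 \cdot 8 \left(-33\right) = 24 \left(-33\right) = -792$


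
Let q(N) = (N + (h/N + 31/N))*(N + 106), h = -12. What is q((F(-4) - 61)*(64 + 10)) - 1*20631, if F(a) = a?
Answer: 54366534333/2405 ≈ 2.2606e+7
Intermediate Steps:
q(N) = (106 + N)*(N + 19/N) (q(N) = (N + (-12/N + 31/N))*(N + 106) = (N + 19/N)*(106 + N) = (106 + N)*(N + 19/N))
q((F(-4) - 61)*(64 + 10)) - 1*20631 = (19 + ((-4 - 61)*(64 + 10))² + 106*((-4 - 61)*(64 + 10)) + 2014/(((-4 - 61)*(64 + 10)))) - 1*20631 = (19 + (-65*74)² + 106*(-65*74) + 2014/((-65*74))) - 20631 = (19 + (-4810)² + 106*(-4810) + 2014/(-4810)) - 20631 = (19 + 23136100 - 509860 + 2014*(-1/4810)) - 20631 = (19 + 23136100 - 509860 - 1007/2405) - 20631 = 54416151888/2405 - 20631 = 54366534333/2405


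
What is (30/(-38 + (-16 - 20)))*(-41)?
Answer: 615/37 ≈ 16.622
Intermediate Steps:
(30/(-38 + (-16 - 20)))*(-41) = (30/(-38 - 36))*(-41) = (30/(-74))*(-41) = -1/74*30*(-41) = -15/37*(-41) = 615/37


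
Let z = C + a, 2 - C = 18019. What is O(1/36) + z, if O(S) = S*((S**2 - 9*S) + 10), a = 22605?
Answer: 214070365/46656 ≈ 4588.3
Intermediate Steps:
C = -18017 (C = 2 - 1*18019 = 2 - 18019 = -18017)
O(S) = S*(10 + S**2 - 9*S)
z = 4588 (z = -18017 + 22605 = 4588)
O(1/36) + z = (10 + (1/36)**2 - 9/36)/36 + 4588 = (10 + (1/36)**2 - 9*1/36)/36 + 4588 = (10 + 1/1296 - 1/4)/36 + 4588 = (1/36)*(12637/1296) + 4588 = 12637/46656 + 4588 = 214070365/46656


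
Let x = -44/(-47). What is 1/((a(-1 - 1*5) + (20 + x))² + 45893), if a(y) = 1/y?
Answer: 79524/3683899381 ≈ 2.1587e-5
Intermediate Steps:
x = 44/47 (x = -44*(-1/47) = 44/47 ≈ 0.93617)
1/((a(-1 - 1*5) + (20 + x))² + 45893) = 1/((1/(-1 - 1*5) + (20 + 44/47))² + 45893) = 1/((1/(-1 - 5) + 984/47)² + 45893) = 1/((1/(-6) + 984/47)² + 45893) = 1/((-⅙ + 984/47)² + 45893) = 1/((5857/282)² + 45893) = 1/(34304449/79524 + 45893) = 1/(3683899381/79524) = 79524/3683899381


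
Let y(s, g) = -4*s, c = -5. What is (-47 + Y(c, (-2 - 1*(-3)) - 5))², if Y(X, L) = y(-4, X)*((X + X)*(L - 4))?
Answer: 1520289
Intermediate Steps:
Y(X, L) = 32*X*(-4 + L) (Y(X, L) = (-4*(-4))*((X + X)*(L - 4)) = 16*((2*X)*(-4 + L)) = 16*(2*X*(-4 + L)) = 32*X*(-4 + L))
(-47 + Y(c, (-2 - 1*(-3)) - 5))² = (-47 + 32*(-5)*(-4 + ((-2 - 1*(-3)) - 5)))² = (-47 + 32*(-5)*(-4 + ((-2 + 3) - 5)))² = (-47 + 32*(-5)*(-4 + (1 - 5)))² = (-47 + 32*(-5)*(-4 - 4))² = (-47 + 32*(-5)*(-8))² = (-47 + 1280)² = 1233² = 1520289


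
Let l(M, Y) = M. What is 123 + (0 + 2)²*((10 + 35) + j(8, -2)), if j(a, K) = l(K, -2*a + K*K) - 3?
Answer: 283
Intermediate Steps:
j(a, K) = -3 + K (j(a, K) = K - 3 = -3 + K)
123 + (0 + 2)²*((10 + 35) + j(8, -2)) = 123 + (0 + 2)²*((10 + 35) + (-3 - 2)) = 123 + 2²*(45 - 5) = 123 + 4*40 = 123 + 160 = 283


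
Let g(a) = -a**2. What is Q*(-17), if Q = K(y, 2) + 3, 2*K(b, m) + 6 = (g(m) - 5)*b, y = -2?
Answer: -153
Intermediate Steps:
K(b, m) = -3 + b*(-5 - m**2)/2 (K(b, m) = -3 + ((-m**2 - 5)*b)/2 = -3 + ((-5 - m**2)*b)/2 = -3 + (b*(-5 - m**2))/2 = -3 + b*(-5 - m**2)/2)
Q = 9 (Q = (-3 - 5/2*(-2) - 1/2*(-2)*2**2) + 3 = (-3 + 5 - 1/2*(-2)*4) + 3 = (-3 + 5 + 4) + 3 = 6 + 3 = 9)
Q*(-17) = 9*(-17) = -153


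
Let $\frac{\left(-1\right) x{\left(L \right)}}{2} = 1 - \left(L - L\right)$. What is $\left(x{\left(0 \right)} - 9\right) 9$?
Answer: $-99$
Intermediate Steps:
$x{\left(L \right)} = -2$ ($x{\left(L \right)} = - 2 \left(1 - \left(L - L\right)\right) = - 2 \left(1 - 0\right) = - 2 \left(1 + 0\right) = \left(-2\right) 1 = -2$)
$\left(x{\left(0 \right)} - 9\right) 9 = \left(-2 - 9\right) 9 = \left(-11\right) 9 = -99$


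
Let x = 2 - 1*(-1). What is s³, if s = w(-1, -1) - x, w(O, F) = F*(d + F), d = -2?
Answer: 0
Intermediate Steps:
x = 3 (x = 2 + 1 = 3)
w(O, F) = F*(-2 + F)
s = 0 (s = -(-2 - 1) - 1*3 = -1*(-3) - 3 = 3 - 3 = 0)
s³ = 0³ = 0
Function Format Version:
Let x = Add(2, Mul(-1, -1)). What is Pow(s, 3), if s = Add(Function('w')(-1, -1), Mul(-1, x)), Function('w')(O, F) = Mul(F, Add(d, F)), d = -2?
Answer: 0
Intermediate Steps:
x = 3 (x = Add(2, 1) = 3)
Function('w')(O, F) = Mul(F, Add(-2, F))
s = 0 (s = Add(Mul(-1, Add(-2, -1)), Mul(-1, 3)) = Add(Mul(-1, -3), -3) = Add(3, -3) = 0)
Pow(s, 3) = Pow(0, 3) = 0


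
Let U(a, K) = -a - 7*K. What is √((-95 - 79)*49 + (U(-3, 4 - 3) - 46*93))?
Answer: 2*I*√3202 ≈ 113.17*I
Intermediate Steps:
√((-95 - 79)*49 + (U(-3, 4 - 3) - 46*93)) = √((-95 - 79)*49 + ((-1*(-3) - 7*(4 - 3)) - 46*93)) = √(-174*49 + ((3 - 7*1) - 4278)) = √(-8526 + ((3 - 7) - 4278)) = √(-8526 + (-4 - 4278)) = √(-8526 - 4282) = √(-12808) = 2*I*√3202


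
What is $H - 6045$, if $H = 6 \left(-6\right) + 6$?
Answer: $-6075$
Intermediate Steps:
$H = -30$ ($H = -36 + 6 = -30$)
$H - 6045 = -30 - 6045 = -6075$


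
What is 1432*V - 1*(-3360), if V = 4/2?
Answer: 6224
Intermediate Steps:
V = 2 (V = 4*(½) = 2)
1432*V - 1*(-3360) = 1432*2 - 1*(-3360) = 2864 + 3360 = 6224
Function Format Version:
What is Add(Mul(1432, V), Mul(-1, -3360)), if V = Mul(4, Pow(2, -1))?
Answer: 6224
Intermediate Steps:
V = 2 (V = Mul(4, Rational(1, 2)) = 2)
Add(Mul(1432, V), Mul(-1, -3360)) = Add(Mul(1432, 2), Mul(-1, -3360)) = Add(2864, 3360) = 6224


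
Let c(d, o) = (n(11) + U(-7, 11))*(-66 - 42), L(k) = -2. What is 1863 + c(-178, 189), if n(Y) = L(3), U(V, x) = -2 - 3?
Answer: 2619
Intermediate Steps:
U(V, x) = -5
n(Y) = -2
c(d, o) = 756 (c(d, o) = (-2 - 5)*(-66 - 42) = -7*(-108) = 756)
1863 + c(-178, 189) = 1863 + 756 = 2619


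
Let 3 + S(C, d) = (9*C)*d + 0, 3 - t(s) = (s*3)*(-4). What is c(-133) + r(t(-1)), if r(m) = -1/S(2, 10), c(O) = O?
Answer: -23542/177 ≈ -133.01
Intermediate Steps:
t(s) = 3 + 12*s (t(s) = 3 - s*3*(-4) = 3 - 3*s*(-4) = 3 - (-12)*s = 3 + 12*s)
S(C, d) = -3 + 9*C*d (S(C, d) = -3 + ((9*C)*d + 0) = -3 + (9*C*d + 0) = -3 + 9*C*d)
r(m) = -1/177 (r(m) = -1/(-3 + 9*2*10) = -1/(-3 + 180) = -1/177)
c(-133) + r(t(-1)) = -133 - 1/177 = -23542/177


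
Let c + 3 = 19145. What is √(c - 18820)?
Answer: √322 ≈ 17.944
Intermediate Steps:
c = 19142 (c = -3 + 19145 = 19142)
√(c - 18820) = √(19142 - 18820) = √322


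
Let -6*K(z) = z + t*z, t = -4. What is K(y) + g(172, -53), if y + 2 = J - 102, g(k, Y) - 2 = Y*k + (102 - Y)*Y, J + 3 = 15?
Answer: -17375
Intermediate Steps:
J = 12 (J = -3 + 15 = 12)
g(k, Y) = 2 + Y*k + Y*(102 - Y) (g(k, Y) = 2 + (Y*k + (102 - Y)*Y) = 2 + (Y*k + Y*(102 - Y)) = 2 + Y*k + Y*(102 - Y))
y = -92 (y = -2 + (12 - 102) = -2 - 90 = -92)
K(z) = z/2 (K(z) = -(z - 4*z)/6 = -(-1)*z/2 = z/2)
K(y) + g(172, -53) = (1/2)*(-92) + (2 - 1*(-53)**2 + 102*(-53) - 53*172) = -46 + (2 - 1*2809 - 5406 - 9116) = -46 + (2 - 2809 - 5406 - 9116) = -46 - 17329 = -17375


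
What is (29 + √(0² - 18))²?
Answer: 823 + 174*I*√2 ≈ 823.0 + 246.07*I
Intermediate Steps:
(29 + √(0² - 18))² = (29 + √(0 - 18))² = (29 + √(-18))² = (29 + 3*I*√2)²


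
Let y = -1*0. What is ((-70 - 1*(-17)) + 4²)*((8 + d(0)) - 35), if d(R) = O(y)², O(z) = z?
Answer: 999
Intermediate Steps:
y = 0
d(R) = 0 (d(R) = 0² = 0)
((-70 - 1*(-17)) + 4²)*((8 + d(0)) - 35) = ((-70 - 1*(-17)) + 4²)*((8 + 0) - 35) = ((-70 + 17) + 16)*(8 - 35) = (-53 + 16)*(-27) = -37*(-27) = 999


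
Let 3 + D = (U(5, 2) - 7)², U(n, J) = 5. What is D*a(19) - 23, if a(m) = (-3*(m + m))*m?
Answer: -2189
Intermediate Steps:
a(m) = -6*m² (a(m) = (-6*m)*m = -6*m²)
D = 1 (D = -3 + (5 - 7)² = -3 + (-2)² = -3 + 4 = 1)
D*a(19) - 23 = 1*(-6*19²) - 23 = 1*(-6*361) - 23 = 1*(-2166) - 23 = -2166 - 23 = -2189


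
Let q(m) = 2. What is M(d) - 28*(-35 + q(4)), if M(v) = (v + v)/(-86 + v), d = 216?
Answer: 60276/65 ≈ 927.32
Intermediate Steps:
M(v) = 2*v/(-86 + v) (M(v) = (2*v)/(-86 + v) = 2*v/(-86 + v))
M(d) - 28*(-35 + q(4)) = 2*216/(-86 + 216) - 28*(-35 + 2) = 2*216/130 - 28*(-33) = 2*216*(1/130) - 1*(-924) = 216/65 + 924 = 60276/65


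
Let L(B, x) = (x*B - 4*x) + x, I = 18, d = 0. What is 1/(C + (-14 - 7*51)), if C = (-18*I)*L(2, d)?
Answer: -1/371 ≈ -0.0026954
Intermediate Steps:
L(B, x) = -3*x + B*x (L(B, x) = (B*x - 4*x) + x = (-4*x + B*x) + x = -3*x + B*x)
C = 0 (C = (-18*18)*(0*(-3 + 2)) = -0*(-1) = -324*0 = 0)
1/(C + (-14 - 7*51)) = 1/(0 + (-14 - 7*51)) = 1/(0 + (-14 - 357)) = 1/(0 - 371) = 1/(-371) = -1/371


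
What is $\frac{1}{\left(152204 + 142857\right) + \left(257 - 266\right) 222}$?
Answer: $\frac{1}{293063} \approx 3.4122 \cdot 10^{-6}$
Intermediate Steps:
$\frac{1}{\left(152204 + 142857\right) + \left(257 - 266\right) 222} = \frac{1}{295061 - 1998} = \frac{1}{293063}$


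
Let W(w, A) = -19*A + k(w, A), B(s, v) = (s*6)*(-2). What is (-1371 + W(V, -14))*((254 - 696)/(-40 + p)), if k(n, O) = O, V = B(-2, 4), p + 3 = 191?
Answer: 247299/74 ≈ 3341.9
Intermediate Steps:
p = 188 (p = -3 + 191 = 188)
B(s, v) = -12*s (B(s, v) = (6*s)*(-2) = -12*s)
V = 24 (V = -12*(-2) = 24)
W(w, A) = -18*A (W(w, A) = -19*A + A = -18*A)
(-1371 + W(V, -14))*((254 - 696)/(-40 + p)) = (-1371 - 18*(-14))*((254 - 696)/(-40 + 188)) = (-1371 + 252)*(-442/148) = -(-494598)/148 = -1119*(-221/74) = 247299/74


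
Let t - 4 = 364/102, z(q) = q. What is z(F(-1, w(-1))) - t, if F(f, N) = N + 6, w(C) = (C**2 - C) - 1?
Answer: -29/51 ≈ -0.56863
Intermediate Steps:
w(C) = -1 + C**2 - C
F(f, N) = 6 + N
t = 386/51 (t = 4 + 364/102 = 4 + 364*(1/102) = 4 + 182/51 = 386/51 ≈ 7.5686)
z(F(-1, w(-1))) - t = (6 + (-1 + (-1)**2 - 1*(-1))) - 1*386/51 = (6 + (-1 + 1 + 1)) - 386/51 = (6 + 1) - 386/51 = 7 - 386/51 = -29/51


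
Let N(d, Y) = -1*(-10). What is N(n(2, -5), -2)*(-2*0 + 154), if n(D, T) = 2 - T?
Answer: 1540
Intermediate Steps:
N(d, Y) = 10
N(n(2, -5), -2)*(-2*0 + 154) = 10*(-2*0 + 154) = 10*(0 + 154) = 10*154 = 1540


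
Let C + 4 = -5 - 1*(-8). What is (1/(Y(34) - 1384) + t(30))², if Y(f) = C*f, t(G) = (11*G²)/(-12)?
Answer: 1368551362201/2010724 ≈ 6.8063e+5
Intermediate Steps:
t(G) = -11*G²/12 (t(G) = (11*G²)*(-1/12) = -11*G²/12)
C = -1 (C = -4 + (-5 - 1*(-8)) = -4 + (-5 + 8) = -4 + 3 = -1)
Y(f) = -f
(1/(Y(34) - 1384) + t(30))² = (1/(-1*34 - 1384) - 11/12*30²)² = (1/(-34 - 1384) - 11/12*900)² = (1/(-1418) - 825)² = (-1/1418 - 825)² = (-1169851/1418)² = 1368551362201/2010724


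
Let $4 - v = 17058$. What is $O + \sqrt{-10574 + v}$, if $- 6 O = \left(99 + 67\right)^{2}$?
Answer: $- \frac{13778}{3} + 2 i \sqrt{6907} \approx -4592.7 + 166.22 i$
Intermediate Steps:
$v = -17054$ ($v = 4 - 17058 = -17054$)
$O = - \frac{13778}{3}$ ($O = - \frac{\left(99 + 67\right)^{2}}{6} = - \frac{166^{2}}{6} = \left(- \frac{1}{6}\right) 27556 = - \frac{13778}{3} \approx -4592.7$)
$O + \sqrt{-10574 + v} = - \frac{13778}{3} + \sqrt{-10574 - 17054} = - \frac{13778}{3} + \sqrt{-27628} = - \frac{13778}{3} + 2 i \sqrt{6907}$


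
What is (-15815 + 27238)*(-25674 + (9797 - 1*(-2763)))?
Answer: -149801222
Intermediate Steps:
(-15815 + 27238)*(-25674 + (9797 - 1*(-2763))) = 11423*(-25674 + (9797 + 2763)) = 11423*(-25674 + 12560) = 11423*(-13114) = -149801222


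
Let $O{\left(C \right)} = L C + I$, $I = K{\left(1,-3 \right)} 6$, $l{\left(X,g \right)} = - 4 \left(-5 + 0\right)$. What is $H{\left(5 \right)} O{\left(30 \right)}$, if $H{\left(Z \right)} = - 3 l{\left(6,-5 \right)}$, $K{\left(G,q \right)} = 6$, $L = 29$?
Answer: $-54360$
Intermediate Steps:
$l{\left(X,g \right)} = 20$ ($l{\left(X,g \right)} = \left(-4\right) \left(-5\right) = 20$)
$H{\left(Z \right)} = -60$ ($H{\left(Z \right)} = \left(-3\right) 20 = -60$)
$I = 36$ ($I = 6 \cdot 6 = 36$)
$O{\left(C \right)} = 36 + 29 C$ ($O{\left(C \right)} = 29 C + 36 = 36 + 29 C$)
$H{\left(5 \right)} O{\left(30 \right)} = - 60 \left(36 + 29 \cdot 30\right) = - 60 \left(36 + 870\right) = \left(-60\right) 906 = -54360$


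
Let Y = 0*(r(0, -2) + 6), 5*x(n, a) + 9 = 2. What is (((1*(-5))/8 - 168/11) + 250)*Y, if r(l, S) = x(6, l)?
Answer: 0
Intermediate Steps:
x(n, a) = -7/5 (x(n, a) = -9/5 + (⅕)*2 = -9/5 + ⅖ = -7/5)
r(l, S) = -7/5
Y = 0 (Y = 0*(-7/5 + 6) = 0*(23/5) = 0)
(((1*(-5))/8 - 168/11) + 250)*Y = (((1*(-5))/8 - 168/11) + 250)*0 = ((-5*⅛ - 168*1/11) + 250)*0 = ((-5/8 - 168/11) + 250)*0 = (-1399/88 + 250)*0 = (20601/88)*0 = 0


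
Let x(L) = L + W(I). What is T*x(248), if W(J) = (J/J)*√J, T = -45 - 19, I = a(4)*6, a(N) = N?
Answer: -15872 - 128*√6 ≈ -16186.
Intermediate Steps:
I = 24 (I = 4*6 = 24)
T = -64
W(J) = √J (W(J) = 1*√J = √J)
x(L) = L + 2*√6 (x(L) = L + √24 = L + 2*√6)
T*x(248) = -64*(248 + 2*√6) = -15872 - 128*√6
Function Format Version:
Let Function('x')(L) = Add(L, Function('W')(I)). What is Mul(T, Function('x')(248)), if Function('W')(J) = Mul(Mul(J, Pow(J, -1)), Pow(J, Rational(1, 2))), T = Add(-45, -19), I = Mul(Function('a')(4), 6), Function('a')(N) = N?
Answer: Add(-15872, Mul(-128, Pow(6, Rational(1, 2)))) ≈ -16186.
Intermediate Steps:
I = 24 (I = Mul(4, 6) = 24)
T = -64
Function('W')(J) = Pow(J, Rational(1, 2)) (Function('W')(J) = Mul(1, Pow(J, Rational(1, 2))) = Pow(J, Rational(1, 2)))
Function('x')(L) = Add(L, Mul(2, Pow(6, Rational(1, 2)))) (Function('x')(L) = Add(L, Pow(24, Rational(1, 2))) = Add(L, Mul(2, Pow(6, Rational(1, 2)))))
Mul(T, Function('x')(248)) = Mul(-64, Add(248, Mul(2, Pow(6, Rational(1, 2))))) = Add(-15872, Mul(-128, Pow(6, Rational(1, 2))))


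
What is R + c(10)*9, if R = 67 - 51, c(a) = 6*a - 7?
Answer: 493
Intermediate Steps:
c(a) = -7 + 6*a
R = 16
R + c(10)*9 = 16 + (-7 + 6*10)*9 = 16 + (-7 + 60)*9 = 16 + 53*9 = 16 + 477 = 493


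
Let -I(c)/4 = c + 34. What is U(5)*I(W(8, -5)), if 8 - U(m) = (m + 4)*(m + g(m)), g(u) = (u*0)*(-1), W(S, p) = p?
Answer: 4292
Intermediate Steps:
I(c) = -136 - 4*c (I(c) = -4*(c + 34) = -4*(34 + c) = -136 - 4*c)
g(u) = 0 (g(u) = 0*(-1) = 0)
U(m) = 8 - m*(4 + m) (U(m) = 8 - (m + 4)*(m + 0) = 8 - (4 + m)*m = 8 - m*(4 + m))
U(5)*I(W(8, -5)) = (8 - 1*5² - 4*5)*(-136 - 4*(-5)) = (8 - 1*25 - 20)*(-136 + 20) = (8 - 25 - 20)*(-116) = -37*(-116) = 4292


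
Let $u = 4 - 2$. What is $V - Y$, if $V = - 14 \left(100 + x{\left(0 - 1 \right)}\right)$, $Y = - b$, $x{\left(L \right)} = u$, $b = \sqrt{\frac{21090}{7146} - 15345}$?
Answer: $-1428 + \frac{2 i \sqrt{5440601145}}{1191} \approx -1428.0 + 123.86 i$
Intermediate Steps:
$b = \frac{2 i \sqrt{5440601145}}{1191}$ ($b = \sqrt{21090 \cdot \frac{1}{7146} - 15345} = \sqrt{\frac{3515}{1191} - 15345} = \sqrt{- \frac{18272380}{1191}} = \frac{2 i \sqrt{5440601145}}{1191} \approx 123.86 i$)
$u = 2$ ($u = 4 - 2 = 2$)
$x{\left(L \right)} = 2$
$Y = - \frac{2 i \sqrt{5440601145}}{1191} \approx - 123.86 i$
$V = -1428$ ($V = - 14 \left(100 + 2\right) = \left(-14\right) 102 = -1428$)
$V - Y = -1428 - - \frac{2 i \sqrt{5440601145}}{1191} = -1428 + \frac{2 i \sqrt{5440601145}}{1191}$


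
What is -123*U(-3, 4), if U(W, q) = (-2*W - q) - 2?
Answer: 0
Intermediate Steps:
U(W, q) = -2 - q - 2*W (U(W, q) = (-q - 2*W) - 2 = -2 - q - 2*W)
-123*U(-3, 4) = -123*(-2 - 1*4 - 2*(-3)) = -123*(-2 - 4 + 6) = -123*0 = 0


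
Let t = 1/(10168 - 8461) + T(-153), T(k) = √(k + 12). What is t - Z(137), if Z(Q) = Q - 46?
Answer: -155336/1707 + I*√141 ≈ -90.999 + 11.874*I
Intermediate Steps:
T(k) = √(12 + k)
Z(Q) = -46 + Q
t = 1/1707 + I*√141 (t = 1/(10168 - 8461) + √(12 - 153) = 1/1707 + √(-141) = 1/1707 + I*√141 ≈ 0.00058582 + 11.874*I)
t - Z(137) = (1/1707 + I*√141) - (-46 + 137) = (1/1707 + I*√141) - 1*91 = (1/1707 + I*√141) - 91 = -155336/1707 + I*√141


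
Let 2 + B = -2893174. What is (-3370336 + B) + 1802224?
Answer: -4461288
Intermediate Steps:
B = -2893176 (B = -2 - 2893174 = -2893176)
(-3370336 + B) + 1802224 = (-3370336 - 2893176) + 1802224 = -6263512 + 1802224 = -4461288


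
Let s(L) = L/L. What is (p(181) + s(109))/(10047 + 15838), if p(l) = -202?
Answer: -201/25885 ≈ -0.0077651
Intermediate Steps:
s(L) = 1
(p(181) + s(109))/(10047 + 15838) = (-202 + 1)/(10047 + 15838) = -201/25885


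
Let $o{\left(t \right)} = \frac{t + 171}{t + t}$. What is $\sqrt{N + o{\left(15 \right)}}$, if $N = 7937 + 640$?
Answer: $\frac{2 \sqrt{53645}}{5} \approx 92.646$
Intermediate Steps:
$N = 8577$
$o{\left(t \right)} = \frac{171 + t}{2 t}$
$\sqrt{N + o{\left(15 \right)}} = \sqrt{8577 + \frac{171 + 15}{2 \cdot 15}} = \sqrt{8577 + \frac{1}{2} \cdot \frac{1}{15} \cdot 186} = \sqrt{8577 + \frac{31}{5}} = \sqrt{\frac{42916}{5}} = \frac{2 \sqrt{53645}}{5}$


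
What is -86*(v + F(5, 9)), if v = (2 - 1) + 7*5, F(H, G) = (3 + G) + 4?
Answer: -4472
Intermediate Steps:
F(H, G) = 7 + G
v = 36 (v = 1 + 35 = 36)
-86*(v + F(5, 9)) = -86*(36 + (7 + 9)) = -86*(36 + 16) = -86*52 = -4472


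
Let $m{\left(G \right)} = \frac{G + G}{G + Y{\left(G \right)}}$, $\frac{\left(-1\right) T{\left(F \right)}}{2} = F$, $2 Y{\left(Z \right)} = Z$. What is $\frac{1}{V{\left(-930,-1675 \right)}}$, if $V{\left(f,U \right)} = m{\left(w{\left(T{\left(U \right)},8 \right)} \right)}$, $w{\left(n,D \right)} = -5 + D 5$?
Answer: $\frac{3}{4} \approx 0.75$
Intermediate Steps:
$Y{\left(Z \right)} = \frac{Z}{2}$
$T{\left(F \right)} = - 2 F$
$w{\left(n,D \right)} = -5 + 5 D$
$m{\left(G \right)} = \frac{4}{3}$ ($m{\left(G \right)} = \frac{G + G}{G + \frac{G}{2}} = \frac{2 G}{\frac{3}{2} G} = 2 G \frac{2}{3 G} = \frac{4}{3}$)
$V{\left(f,U \right)} = \frac{4}{3}$
$\frac{1}{V{\left(-930,-1675 \right)}} = \frac{1}{\frac{4}{3}} = \frac{3}{4}$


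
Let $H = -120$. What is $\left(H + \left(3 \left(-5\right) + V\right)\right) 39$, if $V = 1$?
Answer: $-5226$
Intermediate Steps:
$\left(H + \left(3 \left(-5\right) + V\right)\right) 39 = \left(-120 + \left(3 \left(-5\right) + 1\right)\right) 39 = \left(-120 + \left(-15 + 1\right)\right) 39 = \left(-120 - 14\right) 39 = \left(-134\right) 39 = -5226$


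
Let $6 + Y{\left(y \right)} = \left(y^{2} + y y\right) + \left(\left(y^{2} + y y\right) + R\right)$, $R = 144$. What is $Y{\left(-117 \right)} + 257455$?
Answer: $312349$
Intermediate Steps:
$Y{\left(y \right)} = 138 + 4 y^{2}$ ($Y{\left(y \right)} = -6 + \left(\left(y^{2} + y y\right) + \left(\left(y^{2} + y y\right) + 144\right)\right) = -6 + \left(\left(y^{2} + y^{2}\right) + \left(\left(y^{2} + y^{2}\right) + 144\right)\right) = -6 + \left(2 y^{2} + \left(2 y^{2} + 144\right)\right) = -6 + \left(2 y^{2} + \left(144 + 2 y^{2}\right)\right) = -6 + \left(144 + 4 y^{2}\right) = 138 + 4 y^{2}$)
$Y{\left(-117 \right)} + 257455 = \left(138 + 4 \left(-117\right)^{2}\right) + 257455 = \left(138 + 4 \cdot 13689\right) + 257455 = \left(138 + 54756\right) + 257455 = 54894 + 257455 = 312349$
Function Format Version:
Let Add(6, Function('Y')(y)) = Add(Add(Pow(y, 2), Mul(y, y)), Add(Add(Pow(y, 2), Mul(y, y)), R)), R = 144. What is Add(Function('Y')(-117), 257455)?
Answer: 312349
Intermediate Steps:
Function('Y')(y) = Add(138, Mul(4, Pow(y, 2))) (Function('Y')(y) = Add(-6, Add(Add(Pow(y, 2), Mul(y, y)), Add(Add(Pow(y, 2), Mul(y, y)), 144))) = Add(-6, Add(Add(Pow(y, 2), Pow(y, 2)), Add(Add(Pow(y, 2), Pow(y, 2)), 144))) = Add(-6, Add(Mul(2, Pow(y, 2)), Add(Mul(2, Pow(y, 2)), 144))) = Add(-6, Add(Mul(2, Pow(y, 2)), Add(144, Mul(2, Pow(y, 2))))) = Add(-6, Add(144, Mul(4, Pow(y, 2)))) = Add(138, Mul(4, Pow(y, 2))))
Add(Function('Y')(-117), 257455) = Add(Add(138, Mul(4, Pow(-117, 2))), 257455) = Add(Add(138, Mul(4, 13689)), 257455) = Add(Add(138, 54756), 257455) = Add(54894, 257455) = 312349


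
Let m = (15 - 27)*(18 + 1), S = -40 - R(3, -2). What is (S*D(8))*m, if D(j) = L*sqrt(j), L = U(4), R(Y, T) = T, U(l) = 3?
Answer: 51984*sqrt(2) ≈ 73517.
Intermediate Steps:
L = 3
D(j) = 3*sqrt(j)
S = -38 (S = -40 - 1*(-2) = -40 + 2 = -38)
m = -228 (m = -12*19 = -228)
(S*D(8))*m = -114*sqrt(8)*(-228) = -114*2*sqrt(2)*(-228) = -228*sqrt(2)*(-228) = 51984*sqrt(2)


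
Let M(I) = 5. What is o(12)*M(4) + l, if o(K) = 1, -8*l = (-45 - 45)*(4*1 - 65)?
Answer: -2725/4 ≈ -681.25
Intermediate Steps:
l = -2745/4 (l = -(-45 - 45)*(4*1 - 65)/8 = -(-45)*(4 - 65)/4 = -(-45)*(-61)/4 = -⅛*5490 = -2745/4 ≈ -686.25)
o(12)*M(4) + l = 1*5 - 2745/4 = 5 - 2745/4 = -2725/4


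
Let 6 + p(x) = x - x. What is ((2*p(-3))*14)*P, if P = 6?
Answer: -1008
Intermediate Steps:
p(x) = -6 (p(x) = -6 + (x - x) = -6 + 0 = -6)
((2*p(-3))*14)*P = ((2*(-6))*14)*6 = -12*14*6 = -168*6 = -1008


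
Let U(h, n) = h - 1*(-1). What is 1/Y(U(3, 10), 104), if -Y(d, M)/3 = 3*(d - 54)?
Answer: 1/450 ≈ 0.0022222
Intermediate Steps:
U(h, n) = 1 + h (U(h, n) = h + 1 = 1 + h)
Y(d, M) = 486 - 9*d (Y(d, M) = -9*(d - 54) = -9*(-54 + d) = -3*(-162 + 3*d) = 486 - 9*d)
1/Y(U(3, 10), 104) = 1/(486 - 9*(1 + 3)) = 1/(486 - 9*4) = 1/(486 - 36) = 1/450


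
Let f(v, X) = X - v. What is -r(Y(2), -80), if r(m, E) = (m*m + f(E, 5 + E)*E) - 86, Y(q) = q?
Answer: 482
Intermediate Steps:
r(m, E) = -86 + m² + 5*E (r(m, E) = (m*m + ((5 + E) - E)*E) - 86 = (m² + 5*E) - 86 = -86 + m² + 5*E)
-r(Y(2), -80) = -(-86 + 2² + 5*(-80)) = -(-86 + 4 - 400) = -1*(-482) = 482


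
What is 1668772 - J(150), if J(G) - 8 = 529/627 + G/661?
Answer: 691613789789/414447 ≈ 1.6688e+6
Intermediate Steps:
J(G) = 5545/627 + G/661 (J(G) = 8 + (529/627 + G/661) = 5545/627 + G/661)
1668772 - J(150) = 1668772 - (5545/627 + (1/661)*150) = 1668772 - (5545/627 + 150/661) = 1668772 - 1*3759295/414447 = 1668772 - 3759295/414447 = 691613789789/414447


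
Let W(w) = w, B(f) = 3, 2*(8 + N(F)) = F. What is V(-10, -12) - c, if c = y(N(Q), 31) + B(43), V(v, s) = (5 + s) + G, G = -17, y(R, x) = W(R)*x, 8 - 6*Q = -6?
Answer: 1109/6 ≈ 184.83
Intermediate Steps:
Q = 7/3 (Q = 4/3 - ⅙*(-6) = 4/3 + 1 = 7/3 ≈ 2.3333)
N(F) = -8 + F/2
y(R, x) = R*x
V(v, s) = -12 + s (V(v, s) = (5 + s) - 17 = -12 + s)
c = -1253/6 (c = (-8 + (½)*(7/3))*31 + 3 = (-8 + 7/6)*31 + 3 = -41/6*31 + 3 = -1271/6 + 3 = -1253/6 ≈ -208.83)
V(-10, -12) - c = (-12 - 12) - 1*(-1253/6) = -24 + 1253/6 = 1109/6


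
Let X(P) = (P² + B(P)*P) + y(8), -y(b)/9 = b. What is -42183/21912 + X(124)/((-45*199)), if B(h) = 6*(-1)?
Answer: -46452499/13081464 ≈ -3.5510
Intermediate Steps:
y(b) = -9*b
B(h) = -6
X(P) = -72 + P² - 6*P (X(P) = (P² - 6*P) - 9*8 = (P² - 6*P) - 72 = -72 + P² - 6*P)
-42183/21912 + X(124)/((-45*199)) = -42183/21912 + (-72 + 124² - 6*124)/((-45*199)) = -42183*1/21912 + (-72 + 15376 - 744)/(-8955) = -14061/7304 + 14560*(-1/8955) = -14061/7304 - 2912/1791 = -46452499/13081464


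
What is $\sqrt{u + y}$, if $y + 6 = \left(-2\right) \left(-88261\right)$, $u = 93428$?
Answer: $2 \sqrt{67486} \approx 519.56$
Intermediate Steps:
$y = 176516$ ($y = -6 - -176522 = -6 + 176522 = 176516$)
$\sqrt{u + y} = \sqrt{93428 + 176516} = \sqrt{269944} = 2 \sqrt{67486}$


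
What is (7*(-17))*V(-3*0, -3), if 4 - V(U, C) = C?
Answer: -833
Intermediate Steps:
V(U, C) = 4 - C
(7*(-17))*V(-3*0, -3) = (7*(-17))*(4 - 1*(-3)) = -119*(4 + 3) = -119*7 = -833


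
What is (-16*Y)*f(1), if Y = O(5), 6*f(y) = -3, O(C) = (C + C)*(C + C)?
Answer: 800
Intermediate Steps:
O(C) = 4*C**2 (O(C) = (2*C)*(2*C) = 4*C**2)
f(y) = -1/2 (f(y) = (1/6)*(-3) = -1/2)
Y = 100 (Y = 4*5**2 = 4*25 = 100)
(-16*Y)*f(1) = -16*100*(-1/2) = -1600*(-1/2) = 800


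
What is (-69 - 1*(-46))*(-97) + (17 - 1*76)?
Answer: 2172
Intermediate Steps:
(-69 - 1*(-46))*(-97) + (17 - 1*76) = (-69 + 46)*(-97) + (17 - 76) = -23*(-97) - 59 = 2231 - 59 = 2172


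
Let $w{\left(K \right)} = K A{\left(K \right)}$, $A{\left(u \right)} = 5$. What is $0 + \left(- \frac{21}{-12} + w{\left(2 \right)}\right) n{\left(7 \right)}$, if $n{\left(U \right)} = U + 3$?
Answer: $\frac{235}{2} \approx 117.5$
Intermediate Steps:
$w{\left(K \right)} = 5 K$ ($w{\left(K \right)} = K 5 = 5 K$)
$n{\left(U \right)} = 3 + U$
$0 + \left(- \frac{21}{-12} + w{\left(2 \right)}\right) n{\left(7 \right)} = 0 + \left(- \frac{21}{-12} + 5 \cdot 2\right) \left(3 + 7\right) = 0 + \left(\left(-21\right) \left(- \frac{1}{12}\right) + 10\right) 10 = 0 + \left(\frac{7}{4} + 10\right) 10 = 0 + \frac{47}{4} \cdot 10 = 0 + \frac{235}{2} = \frac{235}{2}$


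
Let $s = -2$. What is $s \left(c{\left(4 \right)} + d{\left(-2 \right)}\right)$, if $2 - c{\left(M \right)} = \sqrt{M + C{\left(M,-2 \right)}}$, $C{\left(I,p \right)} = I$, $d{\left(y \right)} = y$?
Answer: $4 \sqrt{2} \approx 5.6569$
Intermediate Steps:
$c{\left(M \right)} = 2 - \sqrt{2} \sqrt{M}$ ($c{\left(M \right)} = 2 - \sqrt{M + M} = 2 - \sqrt{2 M} = 2 - \sqrt{2} \sqrt{M}$)
$s \left(c{\left(4 \right)} + d{\left(-2 \right)}\right) = - 2 \left(\left(2 - \sqrt{2} \sqrt{4}\right) - 2\right) = - 2 \left(\left(2 - \sqrt{2} \cdot 2\right) - 2\right) = - 2 \left(\left(2 - 2 \sqrt{2}\right) - 2\right) = - 2 \left(- 2 \sqrt{2}\right) = 4 \sqrt{2}$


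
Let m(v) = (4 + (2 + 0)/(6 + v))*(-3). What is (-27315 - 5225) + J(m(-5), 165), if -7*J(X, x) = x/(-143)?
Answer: -2961125/91 ≈ -32540.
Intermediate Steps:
m(v) = -12 - 6/(6 + v) (m(v) = (4 + 2/(6 + v))*(-3) = -12 - 6/(6 + v))
J(X, x) = x/1001 (J(X, x) = -x/(7*(-143)) = -x*(-1)/(7*143) = -(-1)*x/1001 = x/1001)
(-27315 - 5225) + J(m(-5), 165) = (-27315 - 5225) + (1/1001)*165 = -32540 + 15/91 = -2961125/91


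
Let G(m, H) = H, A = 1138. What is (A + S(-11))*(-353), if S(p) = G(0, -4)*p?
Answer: -417246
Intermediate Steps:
S(p) = -4*p
(A + S(-11))*(-353) = (1138 - 4*(-11))*(-353) = (1138 + 44)*(-353) = 1182*(-353) = -417246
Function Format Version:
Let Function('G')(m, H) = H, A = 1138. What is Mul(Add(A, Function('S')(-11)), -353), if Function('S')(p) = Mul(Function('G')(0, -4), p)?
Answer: -417246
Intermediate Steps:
Function('S')(p) = Mul(-4, p)
Mul(Add(A, Function('S')(-11)), -353) = Mul(Add(1138, Mul(-4, -11)), -353) = Mul(Add(1138, 44), -353) = Mul(1182, -353) = -417246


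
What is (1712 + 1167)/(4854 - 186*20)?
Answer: 2879/1134 ≈ 2.5388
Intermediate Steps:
(1712 + 1167)/(4854 - 186*20) = 2879/(4854 - 3720) = 2879/1134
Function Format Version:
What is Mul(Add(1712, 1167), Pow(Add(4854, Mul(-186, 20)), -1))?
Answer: Rational(2879, 1134) ≈ 2.5388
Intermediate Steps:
Mul(Add(1712, 1167), Pow(Add(4854, Mul(-186, 20)), -1)) = Mul(2879, Pow(Add(4854, -3720), -1)) = Mul(2879, Pow(1134, -1)) = Mul(2879, Rational(1, 1134)) = Rational(2879, 1134)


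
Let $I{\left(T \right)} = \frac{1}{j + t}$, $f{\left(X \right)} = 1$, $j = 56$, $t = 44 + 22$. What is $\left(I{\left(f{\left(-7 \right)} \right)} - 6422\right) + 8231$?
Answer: $\frac{220699}{122} \approx 1809.0$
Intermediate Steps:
$t = 66$
$I{\left(T \right)} = \frac{1}{122}$ ($I{\left(T \right)} = \frac{1}{56 + 66} = \frac{1}{122}$)
$\left(I{\left(f{\left(-7 \right)} \right)} - 6422\right) + 8231 = \left(\frac{1}{122} - 6422\right) + 8231 = - \frac{783483}{122} + 8231 = \frac{220699}{122}$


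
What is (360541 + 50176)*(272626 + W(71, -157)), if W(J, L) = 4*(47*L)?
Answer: 99849409870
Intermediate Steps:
W(J, L) = 188*L
(360541 + 50176)*(272626 + W(71, -157)) = (360541 + 50176)*(272626 + 188*(-157)) = 410717*(272626 - 29516) = 410717*243110 = 99849409870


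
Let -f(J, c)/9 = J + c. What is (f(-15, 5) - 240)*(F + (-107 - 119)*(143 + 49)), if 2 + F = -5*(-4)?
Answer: 6506100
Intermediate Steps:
f(J, c) = -9*J - 9*c (f(J, c) = -9*(J + c) = -9*J - 9*c)
F = 18 (F = -2 - 5*(-4) = -2 + 20 = 18)
(f(-15, 5) - 240)*(F + (-107 - 119)*(143 + 49)) = ((-9*(-15) - 9*5) - 240)*(18 + (-107 - 119)*(143 + 49)) = ((135 - 45) - 240)*(18 - 226*192) = (90 - 240)*(18 - 43392) = -150*(-43374) = 6506100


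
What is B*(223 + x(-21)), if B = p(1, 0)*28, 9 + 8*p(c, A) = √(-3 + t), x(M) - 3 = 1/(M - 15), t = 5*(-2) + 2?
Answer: -56945/8 + 56945*I*√11/72 ≈ -7118.1 + 2623.1*I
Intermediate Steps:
t = -8 (t = -10 + 2 = -8)
x(M) = 3 + 1/(-15 + M) (x(M) = 3 + 1/(M - 15) = 3 + 1/(-15 + M))
p(c, A) = -9/8 + I*√11/8 (p(c, A) = -9/8 + √(-3 - 8)/8 = -9/8 + √(-11)/8 = -9/8 + (I*√11)/8 = -9/8 + I*√11/8)
B = -63/2 + 7*I*√11/2 (B = (-9/8 + I*√11/8)*28 = -63/2 + 7*I*√11/2 ≈ -31.5 + 11.608*I)
B*(223 + x(-21)) = (-63/2 + 7*I*√11/2)*(223 + (-44 + 3*(-21))/(-15 - 21)) = (-63/2 + 7*I*√11/2)*(223 + (-44 - 63)/(-36)) = (-63/2 + 7*I*√11/2)*(223 - 1/36*(-107)) = (-63/2 + 7*I*√11/2)*(223 + 107/36) = (-63/2 + 7*I*√11/2)*(8135/36) = -56945/8 + 56945*I*√11/72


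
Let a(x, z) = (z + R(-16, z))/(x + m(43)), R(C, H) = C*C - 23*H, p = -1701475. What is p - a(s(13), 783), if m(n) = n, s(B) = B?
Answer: -47632815/28 ≈ -1.7012e+6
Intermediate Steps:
R(C, H) = C² - 23*H
a(x, z) = (256 - 22*z)/(43 + x) (a(x, z) = (z + ((-16)² - 23*z))/(x + 43) = (z + (256 - 23*z))/(43 + x) = (256 - 22*z)/(43 + x))
p - a(s(13), 783) = -1701475 - 2*(128 - 11*783)/(43 + 13) = -1701475 - 2*(128 - 8613)/56 = -1701475 - 2*(-8485)/56 = -1701475 - 1*(-8485/28) = -1701475 + 8485/28 = -47632815/28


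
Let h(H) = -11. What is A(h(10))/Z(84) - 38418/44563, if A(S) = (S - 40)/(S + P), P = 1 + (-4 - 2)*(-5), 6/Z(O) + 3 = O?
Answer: -62899971/1782520 ≈ -35.287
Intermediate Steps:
Z(O) = 6/(-3 + O)
P = 31 (P = 1 - 6*(-5) = 1 + 30 = 31)
A(S) = (-40 + S)/(31 + S) (A(S) = (S - 40)/(S + 31) = (-40 + S)/(31 + S))
A(h(10))/Z(84) - 38418/44563 = ((-40 - 11)/(31 - 11))/((6/(-3 + 84))) - 38418/44563 = (-51/20)/((6/81)) - 38418*1/44563 = ((1/20)*(-51))/((6*(1/81))) - 38418/44563 = -51/(20*2/27) - 38418/44563 = -51/20*27/2 - 38418/44563 = -1377/40 - 38418/44563 = -62899971/1782520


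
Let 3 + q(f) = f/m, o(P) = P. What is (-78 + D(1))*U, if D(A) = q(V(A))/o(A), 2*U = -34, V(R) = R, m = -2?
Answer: 2771/2 ≈ 1385.5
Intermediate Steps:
U = -17 (U = (1/2)*(-34) = -17)
q(f) = -3 - f/2 (q(f) = -3 + f/(-2) = -3 + f*(-1/2) = -3 - f/2)
D(A) = (-3 - A/2)/A
(-78 + D(1))*U = (-78 + (1/2)*(-6 - 1*1)/1)*(-17) = (-78 + (1/2)*1*(-6 - 1))*(-17) = (-78 + (1/2)*1*(-7))*(-17) = (-78 - 7/2)*(-17) = -163/2*(-17) = 2771/2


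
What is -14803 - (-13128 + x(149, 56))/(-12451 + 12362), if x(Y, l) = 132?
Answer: -1330463/89 ≈ -14949.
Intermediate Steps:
-14803 - (-13128 + x(149, 56))/(-12451 + 12362) = -14803 - (-13128 + 132)/(-12451 + 12362) = -14803 - (-12996)/(-89) = -14803 - (-12996)*(-1)/89 = -14803 - 1*12996/89 = -14803 - 12996/89 = -1330463/89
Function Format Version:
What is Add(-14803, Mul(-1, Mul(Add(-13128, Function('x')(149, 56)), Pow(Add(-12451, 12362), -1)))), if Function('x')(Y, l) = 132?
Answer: Rational(-1330463, 89) ≈ -14949.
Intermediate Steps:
Add(-14803, Mul(-1, Mul(Add(-13128, Function('x')(149, 56)), Pow(Add(-12451, 12362), -1)))) = Add(-14803, Mul(-1, Mul(Add(-13128, 132), Pow(Add(-12451, 12362), -1)))) = Add(-14803, Mul(-1, Mul(-12996, Pow(-89, -1)))) = Add(-14803, Mul(-1, Mul(-12996, Rational(-1, 89)))) = Add(-14803, Mul(-1, Rational(12996, 89))) = Add(-14803, Rational(-12996, 89)) = Rational(-1330463, 89)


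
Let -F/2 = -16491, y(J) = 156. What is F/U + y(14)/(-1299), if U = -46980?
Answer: -2787361/3390390 ≈ -0.82214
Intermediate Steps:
F = 32982 (F = -2*(-16491) = 32982)
F/U + y(14)/(-1299) = 32982/(-46980) + 156/(-1299) = 32982*(-1/46980) + 156*(-1/1299) = -5497/7830 - 52/433 = -2787361/3390390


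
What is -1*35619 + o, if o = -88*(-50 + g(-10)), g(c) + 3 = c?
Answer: -30075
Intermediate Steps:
g(c) = -3 + c
o = 5544 (o = -88*(-50 + (-3 - 10)) = -88*(-50 - 13) = -88*(-63) = 5544)
-1*35619 + o = -1*35619 + 5544 = -35619 + 5544 = -30075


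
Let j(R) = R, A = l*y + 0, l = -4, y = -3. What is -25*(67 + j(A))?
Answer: -1975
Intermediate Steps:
A = 12 (A = -4*(-3) + 0 = 12 + 0 = 12)
-25*(67 + j(A)) = -25*(67 + 12) = -25*79 = -1975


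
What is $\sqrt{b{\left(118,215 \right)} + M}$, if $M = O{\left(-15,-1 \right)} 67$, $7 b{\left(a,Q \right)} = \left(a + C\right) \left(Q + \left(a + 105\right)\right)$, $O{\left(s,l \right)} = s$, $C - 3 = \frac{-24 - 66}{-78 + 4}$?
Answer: $\frac{3 \sqrt{1010359}}{37} \approx 81.5$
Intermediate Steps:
$C = \frac{156}{37}$ ($C = 3 + \frac{-24 - 66}{-78 + 4} = 3 - \frac{90}{-74} = 3 - - \frac{45}{37} = 3 + \frac{45}{37} = \frac{156}{37} \approx 4.2162$)
$b{\left(a,Q \right)} = \frac{\left(\frac{156}{37} + a\right) \left(105 + Q + a\right)}{7}$ ($b{\left(a,Q \right)} = \frac{\left(a + \frac{156}{37}\right) \left(Q + \left(a + 105\right)\right)}{7} = \frac{\left(\frac{156}{37} + a\right) \left(Q + \left(105 + a\right)\right)}{7} = \frac{\left(\frac{156}{37} + a\right) \left(105 + Q + a\right)}{7}$)
$M = -1005$ ($M = \left(-15\right) 67 = -1005$)
$\sqrt{b{\left(118,215 \right)} + M} = \sqrt{\left(\frac{2340}{37} + \frac{118^{2}}{7} + \frac{156}{259} \cdot 215 + \frac{4041}{259} \cdot 118 + \frac{1}{7} \cdot 215 \cdot 118\right) - 1005} = \sqrt{\left(\frac{2340}{37} + \frac{1}{7} \cdot 13924 + \frac{33540}{259} + \frac{476838}{259} + \frac{25370}{7}\right) - 1005} = \sqrt{\left(\frac{2340}{37} + \frac{13924}{7} + \frac{33540}{259} + \frac{476838}{259} + \frac{25370}{7}\right) - 1005} = \sqrt{\frac{282948}{37} - 1005} = \sqrt{\frac{245763}{37}} = \frac{3 \sqrt{1010359}}{37}$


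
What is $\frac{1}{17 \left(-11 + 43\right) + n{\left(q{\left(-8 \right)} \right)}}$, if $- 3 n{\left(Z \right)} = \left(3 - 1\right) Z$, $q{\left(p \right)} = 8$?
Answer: $\frac{3}{1616} \approx 0.0018564$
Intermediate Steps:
$n{\left(Z \right)} = - \frac{2 Z}{3}$ ($n{\left(Z \right)} = - \frac{\left(3 - 1\right) Z}{3} = - \frac{2 Z}{3}$)
$\frac{1}{17 \left(-11 + 43\right) + n{\left(q{\left(-8 \right)} \right)}} = \frac{1}{17 \left(-11 + 43\right) - \frac{16}{3}} = \frac{1}{17 \cdot 32 - \frac{16}{3}} = \frac{1}{544 - \frac{16}{3}} = \frac{1}{\frac{1616}{3}} = \frac{3}{1616}$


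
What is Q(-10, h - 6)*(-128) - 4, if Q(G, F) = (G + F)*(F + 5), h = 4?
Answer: 4604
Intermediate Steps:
Q(G, F) = (5 + F)*(F + G) (Q(G, F) = (F + G)*(5 + F) = (5 + F)*(F + G))
Q(-10, h - 6)*(-128) - 4 = ((4 - 6)**2 + 5*(4 - 6) + 5*(-10) + (4 - 6)*(-10))*(-128) - 4 = ((-2)**2 + 5*(-2) - 50 - 2*(-10))*(-128) - 4 = (4 - 10 - 50 + 20)*(-128) - 4 = -36*(-128) - 4 = 4608 - 4 = 4604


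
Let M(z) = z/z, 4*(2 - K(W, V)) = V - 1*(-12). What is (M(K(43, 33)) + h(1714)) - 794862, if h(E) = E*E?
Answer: 2142935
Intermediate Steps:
h(E) = E**2
K(W, V) = -1 - V/4 (K(W, V) = 2 - (V - 1*(-12))/4 = 2 - (V + 12)/4 = 2 - (12 + V)/4 = 2 + (-3 - V/4) = -1 - V/4)
M(z) = 1
(M(K(43, 33)) + h(1714)) - 794862 = (1 + 1714**2) - 794862 = (1 + 2937796) - 794862 = 2937797 - 794862 = 2142935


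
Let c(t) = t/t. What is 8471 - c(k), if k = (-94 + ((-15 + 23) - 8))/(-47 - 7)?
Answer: 8470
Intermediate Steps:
k = 47/27 (k = (-94 + (8 - 8))/(-54) = (-94 + 0)*(-1/54) = -94*(-1/54) = 47/27 ≈ 1.7407)
c(t) = 1
8471 - c(k) = 8471 - 1*1 = 8471 - 1 = 8470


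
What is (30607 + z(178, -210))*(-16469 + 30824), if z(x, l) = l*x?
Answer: -97226415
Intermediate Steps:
(30607 + z(178, -210))*(-16469 + 30824) = (30607 - 210*178)*(-16469 + 30824) = (30607 - 37380)*14355 = -6773*14355 = -97226415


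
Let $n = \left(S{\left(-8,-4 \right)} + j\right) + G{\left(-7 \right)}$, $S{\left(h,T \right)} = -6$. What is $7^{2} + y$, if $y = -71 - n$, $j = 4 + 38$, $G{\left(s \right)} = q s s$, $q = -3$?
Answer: $89$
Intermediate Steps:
$G{\left(s \right)} = - 3 s^{2}$ ($G{\left(s \right)} = - 3 s s = - 3 s^{2}$)
$j = 42$
$n = -111$ ($n = \left(-6 + 42\right) - 3 \left(-7\right)^{2} = 36 - 147 = -111$)
$y = 40$ ($y = -71 - -111 = -71 + 111 = 40$)
$7^{2} + y = 7^{2} + 40 = 49 + 40 = 89$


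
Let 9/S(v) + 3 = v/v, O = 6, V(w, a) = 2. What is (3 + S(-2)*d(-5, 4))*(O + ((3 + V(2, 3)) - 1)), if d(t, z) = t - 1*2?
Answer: 345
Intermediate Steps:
d(t, z) = -2 + t (d(t, z) = t - 2 = -2 + t)
S(v) = -9/2 (S(v) = 9/(-3 + v/v) = 9/(-3 + 1) = 9/(-2) = 9*(-1/2) = -9/2)
(3 + S(-2)*d(-5, 4))*(O + ((3 + V(2, 3)) - 1)) = (3 - 9*(-2 - 5)/2)*(6 + ((3 + 2) - 1)) = (3 - 9/2*(-7))*(6 + (5 - 1)) = (3 + 63/2)*(6 + 4) = (69/2)*10 = 345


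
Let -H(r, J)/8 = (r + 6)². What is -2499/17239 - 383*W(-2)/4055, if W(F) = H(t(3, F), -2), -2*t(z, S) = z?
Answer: 1059477549/69904145 ≈ 15.156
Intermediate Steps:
t(z, S) = -z/2
H(r, J) = -8*(6 + r)² (H(r, J) = -8*(r + 6)² = -8*(6 + r)²)
W(F) = -162 (W(F) = -8*(6 - ½*3)² = -8*(6 - 3/2)² = -8*(9/2)² = -8*81/4 = -162)
-2499/17239 - 383*W(-2)/4055 = -2499/17239 - 383*(-162)/4055 = -2499*1/17239 + 62046*(1/4055) = -2499/17239 + 62046/4055 = 1059477549/69904145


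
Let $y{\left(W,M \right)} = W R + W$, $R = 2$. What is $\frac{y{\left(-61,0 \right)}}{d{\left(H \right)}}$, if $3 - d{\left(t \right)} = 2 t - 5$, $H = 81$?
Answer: $\frac{183}{154} \approx 1.1883$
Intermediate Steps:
$d{\left(t \right)} = 8 - 2 t$ ($d{\left(t \right)} = 3 - \left(2 t - 5\right) = 3 - \left(-5 + 2 t\right) = 8 - 2 t$)
$y{\left(W,M \right)} = 3 W$ ($y{\left(W,M \right)} = W 2 + W = 2 W + W = 3 W$)
$\frac{y{\left(-61,0 \right)}}{d{\left(H \right)}} = \frac{3 \left(-61\right)}{8 - 162} = - \frac{183}{8 - 162} = - \frac{183}{-154} = \left(-183\right) \left(- \frac{1}{154}\right) = \frac{183}{154}$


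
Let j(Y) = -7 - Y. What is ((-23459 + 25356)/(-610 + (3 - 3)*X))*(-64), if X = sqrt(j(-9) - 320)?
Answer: 60704/305 ≈ 199.03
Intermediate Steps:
X = I*sqrt(318) (X = sqrt((-7 - 1*(-9)) - 320) = sqrt((-7 + 9) - 320) = sqrt(2 - 320) = sqrt(-318) = I*sqrt(318) ≈ 17.833*I)
((-23459 + 25356)/(-610 + (3 - 3)*X))*(-64) = ((-23459 + 25356)/(-610 + (3 - 3)*(I*sqrt(318))))*(-64) = (1897/(-610 + 0*(I*sqrt(318))))*(-64) = (1897/(-610 + 0))*(-64) = (1897/(-610))*(-64) = (1897*(-1/610))*(-64) = -1897/610*(-64) = 60704/305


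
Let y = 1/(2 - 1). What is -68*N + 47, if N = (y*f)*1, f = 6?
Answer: -361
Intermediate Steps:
y = 1 (y = 1/1 = 1)
N = 6 (N = (1*6)*1 = 6*1 = 6)
-68*N + 47 = -68*6 + 47 = -408 + 47 = -361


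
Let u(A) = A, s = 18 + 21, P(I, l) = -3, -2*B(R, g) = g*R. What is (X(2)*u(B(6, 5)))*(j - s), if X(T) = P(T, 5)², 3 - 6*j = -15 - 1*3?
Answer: 9585/2 ≈ 4792.5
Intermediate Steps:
B(R, g) = -R*g/2 (B(R, g) = -g*R/2 = -R*g/2)
s = 39
j = 7/2 (j = ½ - (-15 - 1*3)/6 = ½ - (-15 - 3)/6 = ½ - ⅙*(-18) = ½ + 3 = 7/2 ≈ 3.5000)
X(T) = 9 (X(T) = (-3)² = 9)
(X(2)*u(B(6, 5)))*(j - s) = (9*(-½*6*5))*(7/2 - 1*39) = (9*(-15))*(7/2 - 39) = -135*(-71/2) = 9585/2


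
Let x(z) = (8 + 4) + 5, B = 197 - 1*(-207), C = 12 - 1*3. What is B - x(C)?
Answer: 387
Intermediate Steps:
C = 9 (C = 12 - 3 = 9)
B = 404 (B = 197 + 207 = 404)
x(z) = 17 (x(z) = 12 + 5 = 17)
B - x(C) = 404 - 1*17 = 404 - 17 = 387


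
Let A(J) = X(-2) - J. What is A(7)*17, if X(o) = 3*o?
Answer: -221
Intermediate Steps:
A(J) = -6 - J (A(J) = 3*(-2) - J = -6 - J)
A(7)*17 = (-6 - 1*7)*17 = (-6 - 7)*17 = -13*17 = -221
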